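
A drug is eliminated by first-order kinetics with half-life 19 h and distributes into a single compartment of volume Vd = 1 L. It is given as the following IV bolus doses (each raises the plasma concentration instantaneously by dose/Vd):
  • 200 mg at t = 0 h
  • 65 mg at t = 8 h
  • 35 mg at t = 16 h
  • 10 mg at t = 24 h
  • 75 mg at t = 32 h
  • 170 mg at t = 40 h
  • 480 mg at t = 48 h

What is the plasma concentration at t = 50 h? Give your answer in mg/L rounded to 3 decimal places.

663.469 mg/L

k = ln 2 / 19 = 0.03648 per h
Dose 1 (200 mg at t=0 h): 200·exp(−0.03648·50) = 32.273 mg/L
Dose 2 (65 mg at t=8 h): 65·exp(−0.03648·42) = 14.044 mg/L
Dose 3 (35 mg at t=16 h): 35·exp(−0.03648·34) = 10.125 mg/L
Dose 4 (10 mg at t=24 h): 10·exp(−0.03648·26) = 3.873 mg/L
Dose 5 (75 mg at t=32 h): 75·exp(−0.03648·18) = 38.893 mg/L
Dose 6 (170 mg at t=40 h): 170·exp(−0.03648·10) = 118.035 mg/L
Dose 7 (480 mg at t=48 h): 480·exp(−0.03648·2) = 446.225 mg/L
C(50) = 32.273 + 14.044 + 10.125 + 3.873 + 38.893 + 118.035 + 446.225 = 663.469 mg/L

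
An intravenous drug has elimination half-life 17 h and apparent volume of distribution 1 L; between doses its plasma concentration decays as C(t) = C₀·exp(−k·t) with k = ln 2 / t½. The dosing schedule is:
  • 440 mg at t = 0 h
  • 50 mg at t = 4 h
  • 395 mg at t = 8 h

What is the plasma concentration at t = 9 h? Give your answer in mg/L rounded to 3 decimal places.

724.845 mg/L

k = ln 2 / 17 = 0.04077 per h
Dose 1 (440 mg at t=0 h): 440·exp(−0.04077·9) = 304.848 mg/L
Dose 2 (50 mg at t=4 h): 50·exp(−0.04077·5) = 40.779 mg/L
Dose 3 (395 mg at t=8 h): 395·exp(−0.04077·1) = 379.218 mg/L
C(9) = 304.848 + 40.779 + 379.218 = 724.845 mg/L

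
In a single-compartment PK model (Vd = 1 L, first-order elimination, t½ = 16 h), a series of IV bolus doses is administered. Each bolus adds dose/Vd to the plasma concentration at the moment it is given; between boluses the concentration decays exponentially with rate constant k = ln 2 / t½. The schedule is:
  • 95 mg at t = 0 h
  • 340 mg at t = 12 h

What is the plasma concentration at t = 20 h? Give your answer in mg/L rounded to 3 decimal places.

k = ln 2 / 16 = 0.04332 per h
Dose 1 (95 mg at t=0 h): 95·exp(−0.04332·20) = 39.943 mg/L
Dose 2 (340 mg at t=12 h): 340·exp(−0.04332·8) = 240.416 mg/L
C(20) = 39.943 + 240.416 = 280.359 mg/L

280.359 mg/L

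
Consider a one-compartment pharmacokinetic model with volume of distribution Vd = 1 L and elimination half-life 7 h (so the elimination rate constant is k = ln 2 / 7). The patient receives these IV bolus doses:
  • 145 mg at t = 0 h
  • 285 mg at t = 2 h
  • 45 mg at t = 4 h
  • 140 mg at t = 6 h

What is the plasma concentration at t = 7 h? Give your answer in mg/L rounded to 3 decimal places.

406.446 mg/L

k = ln 2 / 7 = 0.09902 per h
Dose 1 (145 mg at t=0 h): 145·exp(−0.09902·7) = 72.500 mg/L
Dose 2 (285 mg at t=2 h): 285·exp(−0.09902·5) = 173.709 mg/L
Dose 3 (45 mg at t=4 h): 45·exp(−0.09902·3) = 33.435 mg/L
Dose 4 (140 mg at t=6 h): 140·exp(−0.09902·1) = 126.801 mg/L
C(7) = 72.500 + 173.709 + 33.435 + 126.801 = 406.446 mg/L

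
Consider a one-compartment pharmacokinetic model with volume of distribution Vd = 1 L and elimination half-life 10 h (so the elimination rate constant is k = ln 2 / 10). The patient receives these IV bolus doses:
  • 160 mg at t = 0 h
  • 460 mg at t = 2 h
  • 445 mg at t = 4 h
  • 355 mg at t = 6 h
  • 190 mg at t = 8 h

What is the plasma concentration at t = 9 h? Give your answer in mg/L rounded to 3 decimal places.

1149.193 mg/L

k = ln 2 / 10 = 0.06931 per h
Dose 1 (160 mg at t=0 h): 160·exp(−0.06931·9) = 85.742 mg/L
Dose 2 (460 mg at t=2 h): 460·exp(−0.06931·7) = 283.163 mg/L
Dose 3 (445 mg at t=4 h): 445·exp(−0.06931·5) = 314.663 mg/L
Dose 4 (355 mg at t=6 h): 355·exp(−0.06931·3) = 288.350 mg/L
Dose 5 (190 mg at t=8 h): 190·exp(−0.06931·1) = 177.276 mg/L
C(9) = 85.742 + 283.163 + 314.663 + 288.350 + 177.276 = 1149.193 mg/L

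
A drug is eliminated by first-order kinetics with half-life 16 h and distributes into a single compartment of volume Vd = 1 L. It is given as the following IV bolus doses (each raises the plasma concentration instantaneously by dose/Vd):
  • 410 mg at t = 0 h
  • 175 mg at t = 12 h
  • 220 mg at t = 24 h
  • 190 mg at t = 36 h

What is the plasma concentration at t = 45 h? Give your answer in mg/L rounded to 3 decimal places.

317.489 mg/L

k = ln 2 / 16 = 0.04332 per h
Dose 1 (410 mg at t=0 h): 410·exp(−0.04332·45) = 58.363 mg/L
Dose 2 (175 mg at t=12 h): 175·exp(−0.04332·33) = 41.895 mg/L
Dose 3 (220 mg at t=24 h): 220·exp(−0.04332·21) = 88.577 mg/L
Dose 4 (190 mg at t=36 h): 190·exp(−0.04332·9) = 128.654 mg/L
C(45) = 58.363 + 41.895 + 88.577 + 128.654 = 317.489 mg/L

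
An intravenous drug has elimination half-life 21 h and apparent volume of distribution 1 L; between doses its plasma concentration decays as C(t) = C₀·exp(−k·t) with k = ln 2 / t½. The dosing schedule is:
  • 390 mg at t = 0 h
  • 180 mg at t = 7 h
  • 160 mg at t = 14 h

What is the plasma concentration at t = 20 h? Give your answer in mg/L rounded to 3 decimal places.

k = ln 2 / 21 = 0.03301 per h
Dose 1 (390 mg at t=0 h): 390·exp(−0.03301·20) = 201.544 mg/L
Dose 2 (180 mg at t=7 h): 180·exp(−0.03301·13) = 117.198 mg/L
Dose 3 (160 mg at t=14 h): 160·exp(−0.03301·6) = 131.254 mg/L
C(20) = 201.544 + 117.198 + 131.254 = 449.996 mg/L

449.996 mg/L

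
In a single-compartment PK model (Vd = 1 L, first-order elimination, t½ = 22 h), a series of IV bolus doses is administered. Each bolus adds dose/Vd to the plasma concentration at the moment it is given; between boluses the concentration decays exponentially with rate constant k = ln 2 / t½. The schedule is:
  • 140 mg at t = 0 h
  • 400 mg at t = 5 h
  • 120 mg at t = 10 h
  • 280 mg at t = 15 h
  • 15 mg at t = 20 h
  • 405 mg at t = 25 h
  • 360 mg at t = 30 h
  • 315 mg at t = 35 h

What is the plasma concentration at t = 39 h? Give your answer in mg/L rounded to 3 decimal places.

1175.191 mg/L

k = ln 2 / 22 = 0.03151 per h
Dose 1 (140 mg at t=0 h): 140·exp(−0.03151·39) = 40.972 mg/L
Dose 2 (400 mg at t=5 h): 400·exp(−0.03151·34) = 137.035 mg/L
Dose 3 (120 mg at t=10 h): 120·exp(−0.03151·29) = 48.125 mg/L
Dose 4 (280 mg at t=15 h): 280·exp(−0.03151·24) = 131.450 mg/L
Dose 5 (15 mg at t=20 h): 15·exp(−0.03151·19) = 8.243 mg/L
Dose 6 (405 mg at t=25 h): 405·exp(−0.03151·14) = 260.550 mg/L
Dose 7 (360 mg at t=30 h): 360·exp(−0.03151·9) = 271.115 mg/L
Dose 8 (315 mg at t=35 h): 315·exp(−0.03151·4) = 277.701 mg/L
C(39) = 40.972 + 137.035 + 48.125 + 131.450 + 8.243 + 260.550 + 271.115 + 277.701 = 1175.191 mg/L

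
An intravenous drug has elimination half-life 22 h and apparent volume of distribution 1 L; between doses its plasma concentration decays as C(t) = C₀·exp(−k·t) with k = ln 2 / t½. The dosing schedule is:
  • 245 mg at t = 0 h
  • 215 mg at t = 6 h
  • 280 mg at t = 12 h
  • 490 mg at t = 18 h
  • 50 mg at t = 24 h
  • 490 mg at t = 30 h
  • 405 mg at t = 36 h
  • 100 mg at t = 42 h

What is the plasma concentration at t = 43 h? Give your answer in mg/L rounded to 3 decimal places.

1233.103 mg/L

k = ln 2 / 22 = 0.03151 per h
Dose 1 (245 mg at t=0 h): 245·exp(−0.03151·43) = 63.211 mg/L
Dose 2 (215 mg at t=6 h): 215·exp(−0.03151·37) = 67.013 mg/L
Dose 3 (280 mg at t=12 h): 280·exp(−0.03151·31) = 105.434 mg/L
Dose 4 (490 mg at t=18 h): 490·exp(−0.03151·25) = 222.903 mg/L
Dose 5 (50 mg at t=24 h): 50·exp(−0.03151·19) = 27.478 mg/L
Dose 6 (490 mg at t=30 h): 490·exp(−0.03151·13) = 325.323 mg/L
Dose 7 (405 mg at t=36 h): 405·exp(−0.03151·7) = 324.842 mg/L
Dose 8 (100 mg at t=42 h): 100·exp(−0.03151·1) = 96.898 mg/L
C(43) = 63.211 + 67.013 + 105.434 + 222.903 + 27.478 + 325.323 + 324.842 + 96.898 = 1233.103 mg/L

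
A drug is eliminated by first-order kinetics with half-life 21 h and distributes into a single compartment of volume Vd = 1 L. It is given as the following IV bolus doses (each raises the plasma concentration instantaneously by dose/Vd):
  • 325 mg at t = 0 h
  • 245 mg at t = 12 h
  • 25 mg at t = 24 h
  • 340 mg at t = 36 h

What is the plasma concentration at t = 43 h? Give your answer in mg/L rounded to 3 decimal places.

k = ln 2 / 21 = 0.03301 per h
Dose 1 (325 mg at t=0 h): 325·exp(−0.03301·43) = 78.612 mg/L
Dose 2 (245 mg at t=12 h): 245·exp(−0.03301·31) = 88.062 mg/L
Dose 3 (25 mg at t=24 h): 25·exp(−0.03301·19) = 13.353 mg/L
Dose 4 (340 mg at t=36 h): 340·exp(−0.03301·7) = 269.858 mg/L
C(43) = 78.612 + 88.062 + 13.353 + 269.858 = 449.885 mg/L

449.885 mg/L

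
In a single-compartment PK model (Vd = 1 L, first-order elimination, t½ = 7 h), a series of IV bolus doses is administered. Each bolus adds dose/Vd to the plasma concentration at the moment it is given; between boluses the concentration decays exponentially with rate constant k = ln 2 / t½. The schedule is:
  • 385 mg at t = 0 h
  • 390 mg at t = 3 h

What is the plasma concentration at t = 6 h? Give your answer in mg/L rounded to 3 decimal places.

k = ln 2 / 7 = 0.09902 per h
Dose 1 (385 mg at t=0 h): 385·exp(−0.09902·6) = 212.537 mg/L
Dose 2 (390 mg at t=3 h): 390·exp(−0.09902·3) = 289.769 mg/L
C(6) = 212.537 + 289.769 = 502.306 mg/L

502.306 mg/L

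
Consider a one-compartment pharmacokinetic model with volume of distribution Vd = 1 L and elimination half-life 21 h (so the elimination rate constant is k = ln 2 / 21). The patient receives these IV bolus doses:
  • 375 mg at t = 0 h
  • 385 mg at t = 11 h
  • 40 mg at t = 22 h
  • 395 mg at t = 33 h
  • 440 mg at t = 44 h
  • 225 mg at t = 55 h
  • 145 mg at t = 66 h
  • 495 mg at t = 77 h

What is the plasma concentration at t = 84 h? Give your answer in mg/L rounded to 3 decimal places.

813.399 mg/L

k = ln 2 / 21 = 0.03301 per h
Dose 1 (375 mg at t=0 h): 375·exp(−0.03301·84) = 23.437 mg/L
Dose 2 (385 mg at t=11 h): 385·exp(−0.03301·73) = 34.596 mg/L
Dose 3 (40 mg at t=22 h): 40·exp(−0.03301·62) = 5.168 mg/L
Dose 4 (395 mg at t=33 h): 395·exp(−0.03301·51) = 73.371 mg/L
Dose 5 (440 mg at t=44 h): 440·exp(−0.03301·40) = 117.507 mg/L
Dose 6 (225 mg at t=55 h): 225·exp(−0.03301·29) = 86.392 mg/L
Dose 7 (145 mg at t=66 h): 145·exp(−0.03301·18) = 80.046 mg/L
Dose 8 (495 mg at t=77 h): 495·exp(−0.03301·7) = 392.882 mg/L
C(84) = 23.437 + 34.596 + 5.168 + 73.371 + 117.507 + 86.392 + 80.046 + 392.882 = 813.399 mg/L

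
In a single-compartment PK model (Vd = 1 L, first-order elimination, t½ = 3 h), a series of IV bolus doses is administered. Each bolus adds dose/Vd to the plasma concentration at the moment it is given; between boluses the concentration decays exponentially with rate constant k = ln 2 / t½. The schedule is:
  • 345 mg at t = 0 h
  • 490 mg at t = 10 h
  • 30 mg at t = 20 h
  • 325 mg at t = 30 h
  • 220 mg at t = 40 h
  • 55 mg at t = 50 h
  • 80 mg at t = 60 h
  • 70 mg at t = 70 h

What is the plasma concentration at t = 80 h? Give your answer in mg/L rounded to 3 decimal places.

7.811 mg/L

k = ln 2 / 3 = 0.23105 per h
Dose 1 (345 mg at t=0 h): 345·exp(−0.23105·80) = 0.000 mg/L
Dose 2 (490 mg at t=10 h): 490·exp(−0.23105·70) = 0.000 mg/L
Dose 3 (30 mg at t=20 h): 30·exp(−0.23105·60) = 0.000 mg/L
Dose 4 (325 mg at t=30 h): 325·exp(−0.23105·50) = 0.003 mg/L
Dose 5 (220 mg at t=40 h): 220·exp(−0.23105·40) = 0.021 mg/L
Dose 6 (55 mg at t=50 h): 55·exp(−0.23105·30) = 0.054 mg/L
Dose 7 (80 mg at t=60 h): 80·exp(−0.23105·20) = 0.787 mg/L
Dose 8 (70 mg at t=70 h): 70·exp(−0.23105·10) = 6.945 mg/L
C(80) = 0.000 + 0.000 + 0.000 + 0.003 + 0.021 + 0.054 + 0.787 + 6.945 = 7.811 mg/L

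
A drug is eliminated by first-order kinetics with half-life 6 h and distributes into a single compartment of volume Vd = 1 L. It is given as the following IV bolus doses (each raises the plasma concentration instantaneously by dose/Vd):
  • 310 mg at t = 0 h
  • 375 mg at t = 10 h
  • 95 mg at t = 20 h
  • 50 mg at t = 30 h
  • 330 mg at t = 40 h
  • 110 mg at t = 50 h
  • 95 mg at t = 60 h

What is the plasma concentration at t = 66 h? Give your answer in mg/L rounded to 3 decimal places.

k = ln 2 / 6 = 0.11552 per h
Dose 1 (310 mg at t=0 h): 310·exp(−0.11552·66) = 0.151 mg/L
Dose 2 (375 mg at t=10 h): 375·exp(−0.11552·56) = 0.581 mg/L
Dose 3 (95 mg at t=20 h): 95·exp(−0.11552·46) = 0.468 mg/L
Dose 4 (50 mg at t=30 h): 50·exp(−0.11552·36) = 0.781 mg/L
Dose 5 (330 mg at t=40 h): 330·exp(−0.11552·26) = 16.370 mg/L
Dose 6 (110 mg at t=50 h): 110·exp(−0.11552·16) = 17.324 mg/L
Dose 7 (95 mg at t=60 h): 95·exp(−0.11552·6) = 47.500 mg/L
C(66) = 0.151 + 0.581 + 0.468 + 0.781 + 16.370 + 17.324 + 47.500 = 83.175 mg/L

83.175 mg/L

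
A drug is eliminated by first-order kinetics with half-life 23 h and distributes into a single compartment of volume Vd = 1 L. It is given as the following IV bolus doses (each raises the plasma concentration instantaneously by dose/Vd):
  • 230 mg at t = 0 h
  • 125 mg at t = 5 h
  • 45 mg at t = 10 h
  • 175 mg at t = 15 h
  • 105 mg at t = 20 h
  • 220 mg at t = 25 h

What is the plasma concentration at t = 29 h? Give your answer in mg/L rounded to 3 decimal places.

571.839 mg/L

k = ln 2 / 23 = 0.03014 per h
Dose 1 (230 mg at t=0 h): 230·exp(−0.03014·29) = 95.977 mg/L
Dose 2 (125 mg at t=5 h): 125·exp(−0.03014·24) = 60.645 mg/L
Dose 3 (45 mg at t=10 h): 45·exp(−0.03014·19) = 25.383 mg/L
Dose 4 (175 mg at t=15 h): 175·exp(−0.03014·14) = 114.763 mg/L
Dose 5 (105 mg at t=20 h): 105·exp(−0.03014·9) = 80.056 mg/L
Dose 6 (220 mg at t=25 h): 220·exp(−0.03014·4) = 195.016 mg/L
C(29) = 95.977 + 60.645 + 25.383 + 114.763 + 80.056 + 195.016 = 571.839 mg/L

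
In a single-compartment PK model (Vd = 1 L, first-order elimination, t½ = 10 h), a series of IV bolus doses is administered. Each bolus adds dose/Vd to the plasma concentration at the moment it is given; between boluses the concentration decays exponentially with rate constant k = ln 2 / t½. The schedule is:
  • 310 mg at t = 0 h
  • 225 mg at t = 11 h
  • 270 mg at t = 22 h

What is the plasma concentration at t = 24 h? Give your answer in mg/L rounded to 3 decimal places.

k = ln 2 / 10 = 0.06931 per h
Dose 1 (310 mg at t=0 h): 310·exp(−0.06931·24) = 58.734 mg/L
Dose 2 (225 mg at t=11 h): 225·exp(−0.06931·13) = 91.378 mg/L
Dose 3 (270 mg at t=22 h): 270·exp(−0.06931·2) = 235.049 mg/L
C(24) = 58.734 + 91.378 + 235.049 = 385.161 mg/L

385.161 mg/L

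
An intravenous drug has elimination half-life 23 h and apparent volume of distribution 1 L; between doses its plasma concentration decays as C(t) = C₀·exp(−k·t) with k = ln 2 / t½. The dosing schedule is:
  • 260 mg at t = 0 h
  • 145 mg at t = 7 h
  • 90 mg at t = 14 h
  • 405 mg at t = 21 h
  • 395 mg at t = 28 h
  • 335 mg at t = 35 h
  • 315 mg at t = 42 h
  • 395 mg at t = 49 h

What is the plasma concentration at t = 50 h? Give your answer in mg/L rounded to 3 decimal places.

1344.215 mg/L

k = ln 2 / 23 = 0.03014 per h
Dose 1 (260 mg at t=0 h): 260·exp(−0.03014·50) = 57.618 mg/L
Dose 2 (145 mg at t=7 h): 145·exp(−0.03014·43) = 39.680 mg/L
Dose 3 (90 mg at t=14 h): 90·exp(−0.03014·36) = 30.413 mg/L
Dose 4 (405 mg at t=21 h): 405·exp(−0.03014·29) = 169.003 mg/L
Dose 5 (395 mg at t=28 h): 395·exp(−0.03014·22) = 203.543 mg/L
Dose 6 (335 mg at t=35 h): 335·exp(−0.03014·15) = 213.167 mg/L
Dose 7 (315 mg at t=42 h): 315·exp(−0.03014·8) = 247.517 mg/L
Dose 8 (395 mg at t=49 h): 395·exp(−0.03014·1) = 383.274 mg/L
C(50) = 57.618 + 39.680 + 30.413 + 169.003 + 203.543 + 213.167 + 247.517 + 383.274 = 1344.215 mg/L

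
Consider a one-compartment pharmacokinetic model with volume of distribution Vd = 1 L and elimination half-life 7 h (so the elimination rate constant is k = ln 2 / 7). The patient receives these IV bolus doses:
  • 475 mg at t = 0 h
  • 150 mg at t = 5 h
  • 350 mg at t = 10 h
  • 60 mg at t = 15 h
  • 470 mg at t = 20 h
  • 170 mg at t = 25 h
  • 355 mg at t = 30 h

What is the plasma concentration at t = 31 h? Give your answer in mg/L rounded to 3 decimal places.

663.064 mg/L

k = ln 2 / 7 = 0.09902 per h
Dose 1 (475 mg at t=0 h): 475·exp(−0.09902·31) = 22.058 mg/L
Dose 2 (150 mg at t=5 h): 150·exp(−0.09902·26) = 11.428 mg/L
Dose 3 (350 mg at t=10 h): 350·exp(−0.09902·21) = 43.750 mg/L
Dose 4 (60 mg at t=15 h): 60·exp(−0.09902·16) = 12.305 mg/L
Dose 5 (470 mg at t=20 h): 470·exp(−0.09902·11) = 158.143 mg/L
Dose 6 (170 mg at t=25 h): 170·exp(−0.09902·6) = 93.848 mg/L
Dose 7 (355 mg at t=30 h): 355·exp(−0.09902·1) = 321.532 mg/L
C(31) = 22.058 + 11.428 + 43.750 + 12.305 + 158.143 + 93.848 + 321.532 = 663.064 mg/L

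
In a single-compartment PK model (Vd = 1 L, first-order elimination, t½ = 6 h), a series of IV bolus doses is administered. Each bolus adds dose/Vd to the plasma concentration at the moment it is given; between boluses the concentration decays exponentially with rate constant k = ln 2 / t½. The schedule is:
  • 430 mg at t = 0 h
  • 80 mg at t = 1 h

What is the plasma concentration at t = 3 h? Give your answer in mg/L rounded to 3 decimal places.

367.552 mg/L

k = ln 2 / 6 = 0.11552 per h
Dose 1 (430 mg at t=0 h): 430·exp(−0.11552·3) = 304.056 mg/L
Dose 2 (80 mg at t=1 h): 80·exp(−0.11552·2) = 63.496 mg/L
C(3) = 304.056 + 63.496 = 367.552 mg/L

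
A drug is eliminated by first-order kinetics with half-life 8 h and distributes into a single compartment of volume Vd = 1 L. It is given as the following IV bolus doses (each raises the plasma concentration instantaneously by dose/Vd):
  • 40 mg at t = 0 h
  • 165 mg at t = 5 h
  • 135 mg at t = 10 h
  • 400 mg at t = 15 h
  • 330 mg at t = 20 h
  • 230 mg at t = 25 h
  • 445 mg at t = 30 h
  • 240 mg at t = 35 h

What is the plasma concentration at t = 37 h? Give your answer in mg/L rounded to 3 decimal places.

k = ln 2 / 8 = 0.08664 per h
Dose 1 (40 mg at t=0 h): 40·exp(−0.08664·37) = 1.621 mg/L
Dose 2 (165 mg at t=5 h): 165·exp(−0.08664·32) = 10.312 mg/L
Dose 3 (135 mg at t=10 h): 135·exp(−0.08664·27) = 13.012 mg/L
Dose 4 (400 mg at t=15 h): 400·exp(−0.08664·22) = 59.460 mg/L
Dose 5 (330 mg at t=20 h): 330·exp(−0.08664·17) = 75.653 mg/L
Dose 6 (230 mg at t=25 h): 230·exp(−0.08664·12) = 81.317 mg/L
Dose 7 (445 mg at t=30 h): 445·exp(−0.08664·7) = 242.638 mg/L
Dose 8 (240 mg at t=35 h): 240·exp(−0.08664·2) = 201.815 mg/L
C(37) = 1.621 + 10.312 + 13.012 + 59.460 + 75.653 + 81.317 + 242.638 + 201.815 = 685.830 mg/L

685.830 mg/L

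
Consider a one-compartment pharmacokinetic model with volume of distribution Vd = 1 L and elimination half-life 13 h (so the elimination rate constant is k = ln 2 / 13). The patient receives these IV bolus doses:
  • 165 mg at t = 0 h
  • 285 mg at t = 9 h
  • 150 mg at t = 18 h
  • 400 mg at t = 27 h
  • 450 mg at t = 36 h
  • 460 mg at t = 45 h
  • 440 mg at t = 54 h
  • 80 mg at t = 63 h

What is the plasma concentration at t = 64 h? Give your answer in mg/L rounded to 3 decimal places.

691.311 mg/L

k = ln 2 / 13 = 0.05332 per h
Dose 1 (165 mg at t=0 h): 165·exp(−0.05332·64) = 5.439 mg/L
Dose 2 (285 mg at t=9 h): 285·exp(−0.05332·55) = 15.179 mg/L
Dose 3 (150 mg at t=18 h): 150·exp(−0.05332·46) = 12.909 mg/L
Dose 4 (400 mg at t=27 h): 400·exp(−0.05332·37) = 55.627 mg/L
Dose 5 (450 mg at t=36 h): 450·exp(−0.05332·28) = 101.121 mg/L
Dose 6 (460 mg at t=45 h): 460·exp(−0.05332·19) = 167.029 mg/L
Dose 7 (440 mg at t=54 h): 440·exp(−0.05332·10) = 258.161 mg/L
Dose 8 (80 mg at t=63 h): 80·exp(−0.05332·1) = 75.846 mg/L
C(64) = 5.439 + 15.179 + 12.909 + 55.627 + 101.121 + 167.029 + 258.161 + 75.846 = 691.311 mg/L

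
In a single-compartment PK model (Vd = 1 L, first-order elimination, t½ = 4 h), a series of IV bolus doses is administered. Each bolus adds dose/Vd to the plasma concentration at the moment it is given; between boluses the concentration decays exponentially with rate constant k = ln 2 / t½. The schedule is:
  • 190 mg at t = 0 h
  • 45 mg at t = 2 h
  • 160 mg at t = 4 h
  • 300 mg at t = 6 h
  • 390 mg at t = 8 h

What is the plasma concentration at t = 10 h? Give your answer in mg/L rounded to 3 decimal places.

k = ln 2 / 4 = 0.17329 per h
Dose 1 (190 mg at t=0 h): 190·exp(−0.17329·10) = 33.588 mg/L
Dose 2 (45 mg at t=2 h): 45·exp(−0.17329·8) = 11.250 mg/L
Dose 3 (160 mg at t=4 h): 160·exp(−0.17329·6) = 56.569 mg/L
Dose 4 (300 mg at t=6 h): 300·exp(−0.17329·4) = 150.000 mg/L
Dose 5 (390 mg at t=8 h): 390·exp(−0.17329·2) = 275.772 mg/L
C(10) = 33.588 + 11.250 + 56.569 + 150.000 + 275.772 = 527.178 mg/L

527.178 mg/L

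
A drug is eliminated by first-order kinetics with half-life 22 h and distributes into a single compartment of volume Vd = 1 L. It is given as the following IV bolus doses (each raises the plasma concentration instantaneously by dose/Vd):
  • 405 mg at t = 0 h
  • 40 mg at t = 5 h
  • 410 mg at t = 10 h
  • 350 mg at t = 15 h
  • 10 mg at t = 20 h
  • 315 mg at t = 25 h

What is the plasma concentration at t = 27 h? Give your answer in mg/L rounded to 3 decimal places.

976.558 mg/L

k = ln 2 / 22 = 0.03151 per h
Dose 1 (405 mg at t=0 h): 405·exp(−0.03151·27) = 172.985 mg/L
Dose 2 (40 mg at t=5 h): 40·exp(−0.03151·22) = 20.000 mg/L
Dose 3 (410 mg at t=10 h): 410·exp(−0.03151·17) = 239.977 mg/L
Dose 4 (350 mg at t=15 h): 350·exp(−0.03151·12) = 239.811 mg/L
Dose 5 (10 mg at t=20 h): 10·exp(−0.03151·7) = 8.021 mg/L
Dose 6 (315 mg at t=25 h): 315·exp(−0.03151·2) = 295.763 mg/L
C(27) = 172.985 + 20.000 + 239.977 + 239.811 + 8.021 + 295.763 = 976.558 mg/L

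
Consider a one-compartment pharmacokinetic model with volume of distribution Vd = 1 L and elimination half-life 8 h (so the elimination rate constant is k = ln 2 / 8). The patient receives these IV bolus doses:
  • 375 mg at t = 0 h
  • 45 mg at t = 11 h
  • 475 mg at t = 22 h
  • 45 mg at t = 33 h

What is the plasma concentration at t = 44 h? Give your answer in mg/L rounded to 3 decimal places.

98.825 mg/L

k = ln 2 / 8 = 0.08664 per h
Dose 1 (375 mg at t=0 h): 375·exp(−0.08664·44) = 8.286 mg/L
Dose 2 (45 mg at t=11 h): 45·exp(−0.08664·33) = 2.579 mg/L
Dose 3 (475 mg at t=22 h): 475·exp(−0.08664·22) = 70.609 mg/L
Dose 4 (45 mg at t=33 h): 45·exp(−0.08664·11) = 17.350 mg/L
C(44) = 8.286 + 2.579 + 70.609 + 17.350 = 98.825 mg/L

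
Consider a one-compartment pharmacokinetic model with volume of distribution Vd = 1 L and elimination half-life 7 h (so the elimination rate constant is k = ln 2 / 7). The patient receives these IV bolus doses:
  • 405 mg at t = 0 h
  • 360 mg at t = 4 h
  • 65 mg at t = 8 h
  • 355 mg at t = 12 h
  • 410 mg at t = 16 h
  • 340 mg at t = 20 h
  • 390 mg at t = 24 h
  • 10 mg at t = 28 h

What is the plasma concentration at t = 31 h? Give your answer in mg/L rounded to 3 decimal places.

k = ln 2 / 7 = 0.09902 per h
Dose 1 (405 mg at t=0 h): 405·exp(−0.09902·31) = 18.807 mg/L
Dose 2 (360 mg at t=4 h): 360·exp(−0.09902·27) = 24.842 mg/L
Dose 3 (65 mg at t=8 h): 65·exp(−0.09902·23) = 6.665 mg/L
Dose 4 (355 mg at t=12 h): 355·exp(−0.09902·19) = 54.094 mg/L
Dose 5 (410 mg at t=16 h): 410·exp(−0.09902·15) = 92.837 mg/L
Dose 6 (340 mg at t=20 h): 340·exp(−0.09902·11) = 114.402 mg/L
Dose 7 (390 mg at t=24 h): 390·exp(−0.09902·7) = 195.000 mg/L
Dose 8 (10 mg at t=28 h): 10·exp(−0.09902·3) = 7.430 mg/L
C(31) = 18.807 + 24.842 + 6.665 + 54.094 + 92.837 + 114.402 + 195.000 + 7.430 = 514.076 mg/L

514.076 mg/L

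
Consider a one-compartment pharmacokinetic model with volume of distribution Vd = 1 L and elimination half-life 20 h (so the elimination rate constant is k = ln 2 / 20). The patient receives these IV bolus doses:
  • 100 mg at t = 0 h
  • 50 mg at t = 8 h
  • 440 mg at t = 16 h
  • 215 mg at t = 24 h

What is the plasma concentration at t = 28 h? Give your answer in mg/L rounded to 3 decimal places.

540.353 mg/L

k = ln 2 / 20 = 0.03466 per h
Dose 1 (100 mg at t=0 h): 100·exp(−0.03466·28) = 37.893 mg/L
Dose 2 (50 mg at t=8 h): 50·exp(−0.03466·20) = 25.000 mg/L
Dose 3 (440 mg at t=16 h): 440·exp(−0.03466·12) = 290.292 mg/L
Dose 4 (215 mg at t=24 h): 215·exp(−0.03466·4) = 187.168 mg/L
C(28) = 37.893 + 25.000 + 290.292 + 187.168 = 540.353 mg/L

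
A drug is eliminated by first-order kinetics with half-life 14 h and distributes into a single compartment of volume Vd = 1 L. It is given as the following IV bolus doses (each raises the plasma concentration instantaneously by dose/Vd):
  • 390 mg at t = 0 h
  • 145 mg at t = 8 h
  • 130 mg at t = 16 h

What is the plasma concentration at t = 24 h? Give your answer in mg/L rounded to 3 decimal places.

272.002 mg/L

k = ln 2 / 14 = 0.04951 per h
Dose 1 (390 mg at t=0 h): 390·exp(−0.04951·24) = 118.854 mg/L
Dose 2 (145 mg at t=8 h): 145·exp(−0.04951·16) = 65.665 mg/L
Dose 3 (130 mg at t=16 h): 130·exp(−0.04951·8) = 87.484 mg/L
C(24) = 118.854 + 65.665 + 87.484 = 272.002 mg/L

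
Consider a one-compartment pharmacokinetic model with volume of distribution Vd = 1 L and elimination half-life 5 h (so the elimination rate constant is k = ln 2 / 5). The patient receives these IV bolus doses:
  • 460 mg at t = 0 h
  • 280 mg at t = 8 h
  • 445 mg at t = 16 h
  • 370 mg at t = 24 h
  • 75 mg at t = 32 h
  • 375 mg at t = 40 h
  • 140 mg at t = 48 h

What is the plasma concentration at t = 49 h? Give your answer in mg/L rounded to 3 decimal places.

k = ln 2 / 5 = 0.13863 per h
Dose 1 (460 mg at t=0 h): 460·exp(−0.13863·49) = 0.516 mg/L
Dose 2 (280 mg at t=8 h): 280·exp(−0.13863·41) = 0.952 mg/L
Dose 3 (445 mg at t=16 h): 445·exp(−0.13863·33) = 4.587 mg/L
Dose 4 (370 mg at t=24 h): 370·exp(−0.13863·25) = 11.563 mg/L
Dose 5 (75 mg at t=32 h): 75·exp(−0.13863·17) = 7.105 mg/L
Dose 6 (375 mg at t=40 h): 375·exp(−0.13863·9) = 107.690 mg/L
Dose 7 (140 mg at t=48 h): 140·exp(−0.13863·1) = 121.877 mg/L
C(49) = 0.516 + 0.952 + 4.587 + 11.563 + 7.105 + 107.690 + 121.877 = 254.291 mg/L

254.291 mg/L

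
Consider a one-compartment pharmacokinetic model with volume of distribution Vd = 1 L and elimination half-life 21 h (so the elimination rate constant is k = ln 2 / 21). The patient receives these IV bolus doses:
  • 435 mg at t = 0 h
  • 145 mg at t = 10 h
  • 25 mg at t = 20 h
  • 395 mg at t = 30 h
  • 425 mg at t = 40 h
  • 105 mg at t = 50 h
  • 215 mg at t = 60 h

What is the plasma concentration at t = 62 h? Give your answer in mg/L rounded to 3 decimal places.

k = ln 2 / 21 = 0.03301 per h
Dose 1 (435 mg at t=0 h): 435·exp(−0.03301·62) = 56.200 mg/L
Dose 2 (145 mg at t=10 h): 145·exp(−0.03301·52) = 26.059 mg/L
Dose 3 (25 mg at t=20 h): 25·exp(−0.03301·42) = 6.250 mg/L
Dose 4 (395 mg at t=30 h): 395·exp(−0.03301·32) = 137.368 mg/L
Dose 5 (425 mg at t=40 h): 425·exp(−0.03301·22) = 205.601 mg/L
Dose 6 (105 mg at t=50 h): 105·exp(−0.03301·12) = 70.660 mg/L
Dose 7 (215 mg at t=60 h): 215·exp(−0.03301·2) = 201.265 mg/L
C(62) = 56.200 + 26.059 + 6.250 + 137.368 + 205.601 + 70.660 + 201.265 = 703.402 mg/L

703.402 mg/L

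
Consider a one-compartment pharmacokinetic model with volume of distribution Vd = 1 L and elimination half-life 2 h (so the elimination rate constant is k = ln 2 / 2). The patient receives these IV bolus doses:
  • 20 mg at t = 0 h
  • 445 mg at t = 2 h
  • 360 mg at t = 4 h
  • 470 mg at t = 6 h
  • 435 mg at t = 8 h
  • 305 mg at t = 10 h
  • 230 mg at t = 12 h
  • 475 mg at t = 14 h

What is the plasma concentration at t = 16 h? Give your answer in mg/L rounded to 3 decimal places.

384.180 mg/L

k = ln 2 / 2 = 0.34657 per h
Dose 1 (20 mg at t=0 h): 20·exp(−0.34657·16) = 0.078 mg/L
Dose 2 (445 mg at t=2 h): 445·exp(−0.34657·14) = 3.477 mg/L
Dose 3 (360 mg at t=4 h): 360·exp(−0.34657·12) = 5.625 mg/L
Dose 4 (470 mg at t=6 h): 470·exp(−0.34657·10) = 14.688 mg/L
Dose 5 (435 mg at t=8 h): 435·exp(−0.34657·8) = 27.188 mg/L
Dose 6 (305 mg at t=10 h): 305·exp(−0.34657·6) = 38.125 mg/L
Dose 7 (230 mg at t=12 h): 230·exp(−0.34657·4) = 57.500 mg/L
Dose 8 (475 mg at t=14 h): 475·exp(−0.34657·2) = 237.500 mg/L
C(16) = 0.078 + 3.477 + 5.625 + 14.688 + 27.188 + 38.125 + 57.500 + 237.500 = 384.180 mg/L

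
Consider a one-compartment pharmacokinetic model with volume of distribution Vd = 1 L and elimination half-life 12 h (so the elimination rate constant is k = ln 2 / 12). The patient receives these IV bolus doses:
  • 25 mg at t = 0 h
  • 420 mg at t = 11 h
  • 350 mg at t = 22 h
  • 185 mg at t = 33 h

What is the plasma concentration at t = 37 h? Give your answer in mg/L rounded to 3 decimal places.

390.485 mg/L

k = ln 2 / 12 = 0.05776 per h
Dose 1 (25 mg at t=0 h): 25·exp(−0.05776·37) = 2.950 mg/L
Dose 2 (420 mg at t=11 h): 420·exp(−0.05776·26) = 93.544 mg/L
Dose 3 (350 mg at t=22 h): 350·exp(−0.05776·15) = 147.157 mg/L
Dose 4 (185 mg at t=33 h): 185·exp(−0.05776·4) = 146.835 mg/L
C(37) = 2.950 + 93.544 + 147.157 + 146.835 = 390.485 mg/L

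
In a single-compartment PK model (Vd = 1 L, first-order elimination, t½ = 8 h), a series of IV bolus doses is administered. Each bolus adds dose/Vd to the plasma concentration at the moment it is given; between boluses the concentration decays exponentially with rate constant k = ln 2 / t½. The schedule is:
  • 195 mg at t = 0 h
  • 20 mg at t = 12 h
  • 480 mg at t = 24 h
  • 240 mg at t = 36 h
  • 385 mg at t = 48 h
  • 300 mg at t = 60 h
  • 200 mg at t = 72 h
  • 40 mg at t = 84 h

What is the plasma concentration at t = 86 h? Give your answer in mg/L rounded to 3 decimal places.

144.467 mg/L

k = ln 2 / 8 = 0.08664 per h
Dose 1 (195 mg at t=0 h): 195·exp(−0.08664·86) = 0.113 mg/L
Dose 2 (20 mg at t=12 h): 20·exp(−0.08664·74) = 0.033 mg/L
Dose 3 (480 mg at t=24 h): 480·exp(−0.08664·62) = 2.230 mg/L
Dose 4 (240 mg at t=36 h): 240·exp(−0.08664·50) = 3.153 mg/L
Dose 5 (385 mg at t=48 h): 385·exp(−0.08664·38) = 14.308 mg/L
Dose 6 (300 mg at t=60 h): 300·exp(−0.08664·26) = 31.534 mg/L
Dose 7 (200 mg at t=72 h): 200·exp(−0.08664·14) = 59.460 mg/L
Dose 8 (40 mg at t=84 h): 40·exp(−0.08664·2) = 33.636 mg/L
C(86) = 0.113 + 0.033 + 2.230 + 3.153 + 14.308 + 31.534 + 59.460 + 33.636 = 144.467 mg/L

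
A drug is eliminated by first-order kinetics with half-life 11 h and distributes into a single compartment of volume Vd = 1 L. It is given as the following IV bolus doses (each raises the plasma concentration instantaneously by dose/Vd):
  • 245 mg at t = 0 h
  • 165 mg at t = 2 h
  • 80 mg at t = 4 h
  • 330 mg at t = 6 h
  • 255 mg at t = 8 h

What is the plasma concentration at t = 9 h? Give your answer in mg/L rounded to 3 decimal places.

k = ln 2 / 11 = 0.06301 per h
Dose 1 (245 mg at t=0 h): 245·exp(−0.06301·9) = 138.953 mg/L
Dose 2 (165 mg at t=2 h): 165·exp(−0.06301·7) = 106.150 mg/L
Dose 3 (80 mg at t=4 h): 80·exp(−0.06301·5) = 58.379 mg/L
Dose 4 (330 mg at t=6 h): 330·exp(−0.06301·3) = 273.159 mg/L
Dose 5 (255 mg at t=8 h): 255·exp(−0.06301·1) = 239.427 mg/L
C(9) = 138.953 + 106.150 + 58.379 + 273.159 + 239.427 = 816.068 mg/L

816.068 mg/L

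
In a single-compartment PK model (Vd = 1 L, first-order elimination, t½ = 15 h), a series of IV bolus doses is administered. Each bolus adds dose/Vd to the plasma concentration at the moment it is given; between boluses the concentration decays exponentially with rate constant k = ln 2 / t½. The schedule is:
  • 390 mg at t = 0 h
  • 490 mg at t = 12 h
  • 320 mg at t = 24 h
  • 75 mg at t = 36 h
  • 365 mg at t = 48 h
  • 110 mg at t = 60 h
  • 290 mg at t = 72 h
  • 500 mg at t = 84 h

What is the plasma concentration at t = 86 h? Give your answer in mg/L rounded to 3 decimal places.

k = ln 2 / 15 = 0.04621 per h
Dose 1 (390 mg at t=0 h): 390·exp(−0.04621·86) = 7.331 mg/L
Dose 2 (490 mg at t=12 h): 490·exp(−0.04621·74) = 16.037 mg/L
Dose 3 (320 mg at t=24 h): 320·exp(−0.04621·62) = 18.234 mg/L
Dose 4 (75 mg at t=36 h): 75·exp(−0.04621·50) = 7.441 mg/L
Dose 5 (365 mg at t=48 h): 365·exp(−0.04621·38) = 63.050 mg/L
Dose 6 (110 mg at t=60 h): 110·exp(−0.04621·26) = 33.083 mg/L
Dose 7 (290 mg at t=72 h): 290·exp(−0.04621·14) = 151.858 mg/L
Dose 8 (500 mg at t=84 h): 500·exp(−0.04621·2) = 455.861 mg/L
C(86) = 7.331 + 16.037 + 18.234 + 7.441 + 63.050 + 33.083 + 151.858 + 455.861 = 752.895 mg/L

752.895 mg/L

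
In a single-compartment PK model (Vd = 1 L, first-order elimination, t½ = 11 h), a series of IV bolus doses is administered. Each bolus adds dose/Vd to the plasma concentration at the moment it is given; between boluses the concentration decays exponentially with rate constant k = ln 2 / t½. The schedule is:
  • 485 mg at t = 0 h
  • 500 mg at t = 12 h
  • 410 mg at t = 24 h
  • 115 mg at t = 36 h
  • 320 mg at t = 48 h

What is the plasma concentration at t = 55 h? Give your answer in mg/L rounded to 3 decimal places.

347.171 mg/L

k = ln 2 / 11 = 0.06301 per h
Dose 1 (485 mg at t=0 h): 485·exp(−0.06301·55) = 15.156 mg/L
Dose 2 (500 mg at t=12 h): 500·exp(−0.06301·43) = 33.283 mg/L
Dose 3 (410 mg at t=24 h): 410·exp(−0.06301·31) = 58.134 mg/L
Dose 4 (115 mg at t=36 h): 115·exp(−0.06301·19) = 34.733 mg/L
Dose 5 (320 mg at t=48 h): 320·exp(−0.06301·7) = 205.866 mg/L
C(55) = 15.156 + 33.283 + 58.134 + 34.733 + 205.866 = 347.171 mg/L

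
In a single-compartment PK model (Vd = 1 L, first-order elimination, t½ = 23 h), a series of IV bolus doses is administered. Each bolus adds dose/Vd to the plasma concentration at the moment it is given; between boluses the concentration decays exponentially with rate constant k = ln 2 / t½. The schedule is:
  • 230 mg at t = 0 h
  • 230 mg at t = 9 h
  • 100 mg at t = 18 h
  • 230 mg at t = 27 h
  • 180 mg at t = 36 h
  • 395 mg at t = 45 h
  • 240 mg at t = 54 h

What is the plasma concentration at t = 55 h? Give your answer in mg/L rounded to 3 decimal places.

859.672 mg/L

k = ln 2 / 23 = 0.03014 per h
Dose 1 (230 mg at t=0 h): 230·exp(−0.03014·55) = 43.840 mg/L
Dose 2 (230 mg at t=9 h): 230·exp(−0.03014·46) = 57.500 mg/L
Dose 3 (100 mg at t=18 h): 100·exp(−0.03014·37) = 32.789 mg/L
Dose 4 (230 mg at t=27 h): 230·exp(−0.03014·28) = 98.914 mg/L
Dose 5 (180 mg at t=36 h): 180·exp(−0.03014·19) = 101.530 mg/L
Dose 6 (395 mg at t=45 h): 395·exp(−0.03014·10) = 292.223 mg/L
Dose 7 (240 mg at t=54 h): 240·exp(−0.03014·1) = 232.875 mg/L
C(55) = 43.840 + 57.500 + 32.789 + 98.914 + 101.530 + 292.223 + 232.875 = 859.672 mg/L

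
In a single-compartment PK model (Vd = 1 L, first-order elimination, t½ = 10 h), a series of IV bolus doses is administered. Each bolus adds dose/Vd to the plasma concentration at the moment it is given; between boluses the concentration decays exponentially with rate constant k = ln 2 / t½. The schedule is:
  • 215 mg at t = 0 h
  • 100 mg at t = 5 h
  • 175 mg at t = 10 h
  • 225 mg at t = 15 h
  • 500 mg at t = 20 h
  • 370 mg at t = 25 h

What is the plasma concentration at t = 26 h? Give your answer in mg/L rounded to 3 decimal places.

k = ln 2 / 10 = 0.06931 per h
Dose 1 (215 mg at t=0 h): 215·exp(−0.06931·26) = 35.462 mg/L
Dose 2 (100 mg at t=5 h): 100·exp(−0.06931·21) = 23.326 mg/L
Dose 3 (175 mg at t=10 h): 175·exp(−0.06931·16) = 57.728 mg/L
Dose 4 (225 mg at t=15 h): 225·exp(−0.06931·11) = 104.966 mg/L
Dose 5 (500 mg at t=20 h): 500·exp(−0.06931·6) = 329.877 mg/L
Dose 6 (370 mg at t=25 h): 370·exp(−0.06931·1) = 345.222 mg/L
C(26) = 35.462 + 23.326 + 57.728 + 104.966 + 329.877 + 345.222 = 896.581 mg/L

896.581 mg/L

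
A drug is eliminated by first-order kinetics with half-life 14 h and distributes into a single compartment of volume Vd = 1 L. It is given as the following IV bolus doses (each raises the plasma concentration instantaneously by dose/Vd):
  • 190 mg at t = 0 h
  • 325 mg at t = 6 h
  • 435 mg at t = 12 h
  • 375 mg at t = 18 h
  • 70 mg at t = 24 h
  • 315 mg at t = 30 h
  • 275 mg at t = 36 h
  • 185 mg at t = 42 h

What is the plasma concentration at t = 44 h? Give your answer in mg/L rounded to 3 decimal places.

k = ln 2 / 14 = 0.04951 per h
Dose 1 (190 mg at t=0 h): 190·exp(−0.04951·44) = 21.511 mg/L
Dose 2 (325 mg at t=6 h): 325·exp(−0.04951·38) = 49.522 mg/L
Dose 3 (435 mg at t=12 h): 435·exp(−0.04951·32) = 89.211 mg/L
Dose 4 (375 mg at t=18 h): 375·exp(−0.04951·26) = 103.508 mg/L
Dose 5 (70 mg at t=24 h): 70·exp(−0.04951·20) = 26.005 mg/L
Dose 6 (315 mg at t=30 h): 315·exp(−0.04951·14) = 157.500 mg/L
Dose 7 (275 mg at t=36 h): 275·exp(−0.04951·8) = 185.061 mg/L
Dose 8 (185 mg at t=42 h): 185·exp(−0.04951·2) = 167.559 mg/L
C(44) = 21.511 + 49.522 + 89.211 + 103.508 + 26.005 + 157.500 + 185.061 + 167.559 = 799.878 mg/L

799.878 mg/L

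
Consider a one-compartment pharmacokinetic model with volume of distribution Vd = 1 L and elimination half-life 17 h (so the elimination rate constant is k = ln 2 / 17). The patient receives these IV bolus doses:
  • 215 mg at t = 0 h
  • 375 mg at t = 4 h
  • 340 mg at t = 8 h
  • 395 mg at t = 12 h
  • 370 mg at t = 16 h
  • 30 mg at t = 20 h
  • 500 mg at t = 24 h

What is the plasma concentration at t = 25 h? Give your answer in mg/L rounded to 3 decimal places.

1400.190 mg/L

k = ln 2 / 17 = 0.04077 per h
Dose 1 (215 mg at t=0 h): 215·exp(−0.04077·25) = 77.580 mg/L
Dose 2 (375 mg at t=4 h): 375·exp(−0.04077·21) = 159.283 mg/L
Dose 3 (340 mg at t=8 h): 340·exp(−0.04077·17) = 170.000 mg/L
Dose 4 (395 mg at t=12 h): 395·exp(−0.04077·13) = 232.486 mg/L
Dose 5 (370 mg at t=16 h): 370·exp(−0.04077·9) = 256.350 mg/L
Dose 6 (30 mg at t=20 h): 30·exp(−0.04077·5) = 24.467 mg/L
Dose 7 (500 mg at t=24 h): 500·exp(−0.04077·1) = 480.023 mg/L
C(25) = 77.580 + 159.283 + 170.000 + 232.486 + 256.350 + 24.467 + 480.023 = 1400.190 mg/L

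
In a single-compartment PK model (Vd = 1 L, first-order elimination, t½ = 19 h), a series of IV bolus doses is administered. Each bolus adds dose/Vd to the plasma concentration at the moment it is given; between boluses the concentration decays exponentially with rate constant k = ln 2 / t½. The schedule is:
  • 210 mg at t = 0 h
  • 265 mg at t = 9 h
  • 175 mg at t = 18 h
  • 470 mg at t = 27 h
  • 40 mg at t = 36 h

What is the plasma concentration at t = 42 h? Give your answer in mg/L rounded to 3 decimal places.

k = ln 2 / 19 = 0.03648 per h
Dose 1 (210 mg at t=0 h): 210·exp(−0.03648·42) = 45.372 mg/L
Dose 2 (265 mg at t=9 h): 265·exp(−0.03648·33) = 79.507 mg/L
Dose 3 (175 mg at t=18 h): 175·exp(−0.03648·24) = 72.910 mg/L
Dose 4 (470 mg at t=27 h): 470·exp(−0.03648·15) = 271.921 mg/L
Dose 5 (40 mg at t=36 h): 40·exp(−0.03648·6) = 32.136 mg/L
C(42) = 45.372 + 79.507 + 72.910 + 271.921 + 32.136 = 501.846 mg/L

501.846 mg/L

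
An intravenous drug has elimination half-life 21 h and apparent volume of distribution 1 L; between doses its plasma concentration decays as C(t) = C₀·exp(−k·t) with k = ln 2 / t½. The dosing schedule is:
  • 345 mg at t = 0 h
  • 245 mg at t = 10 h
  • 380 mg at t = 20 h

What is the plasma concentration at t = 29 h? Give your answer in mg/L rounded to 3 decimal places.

545.667 mg/L

k = ln 2 / 21 = 0.03301 per h
Dose 1 (345 mg at t=0 h): 345·exp(−0.03301·29) = 132.468 mg/L
Dose 2 (245 mg at t=10 h): 245·exp(−0.03301·19) = 130.860 mg/L
Dose 3 (380 mg at t=20 h): 380·exp(−0.03301·9) = 282.339 mg/L
C(29) = 132.468 + 130.860 + 282.339 = 545.667 mg/L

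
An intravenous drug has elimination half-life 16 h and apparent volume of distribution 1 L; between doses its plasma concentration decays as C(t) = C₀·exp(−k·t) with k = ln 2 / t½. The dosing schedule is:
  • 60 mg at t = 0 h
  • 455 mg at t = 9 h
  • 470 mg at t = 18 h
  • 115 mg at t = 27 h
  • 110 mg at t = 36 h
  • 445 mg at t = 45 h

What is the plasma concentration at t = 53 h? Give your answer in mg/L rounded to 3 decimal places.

k = ln 2 / 16 = 0.04332 per h
Dose 1 (60 mg at t=0 h): 60·exp(−0.04332·53) = 6.039 mg/L
Dose 2 (455 mg at t=9 h): 455·exp(−0.04332·44) = 67.636 mg/L
Dose 3 (470 mg at t=18 h): 470·exp(−0.04332·35) = 103.180 mg/L
Dose 4 (115 mg at t=27 h): 115·exp(−0.04332·26) = 37.284 mg/L
Dose 5 (110 mg at t=36 h): 110·exp(−0.04332·17) = 52.668 mg/L
Dose 6 (445 mg at t=45 h): 445·exp(−0.04332·8) = 314.663 mg/L
C(53) = 6.039 + 67.636 + 103.180 + 37.284 + 52.668 + 314.663 = 581.470 mg/L

581.470 mg/L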